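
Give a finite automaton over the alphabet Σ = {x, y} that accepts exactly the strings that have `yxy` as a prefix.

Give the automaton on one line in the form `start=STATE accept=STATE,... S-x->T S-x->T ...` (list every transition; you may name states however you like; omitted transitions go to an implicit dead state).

Walk along `yxy` while the input agrees: from s0 take `y` to s1, and so on. Any deviation drops to the rejecting sink s4. Once s3 is reached the prefix is confirmed and every continuation is accepted.
5 states suffice.
        x   y  
>  s0   s4  s1 
   s1   s2  s4 
   s2   s4  s3 
 * s3   s3  s3 
   s4   s4  s4 
(> = start, * = accepting)

start=s0 accept=s3 s0-x->s4 s0-y->s1 s1-x->s2 s1-y->s4 s2-x->s4 s2-y->s3 s3-x->s3 s3-y->s3 s4-x->s4 s4-y->s4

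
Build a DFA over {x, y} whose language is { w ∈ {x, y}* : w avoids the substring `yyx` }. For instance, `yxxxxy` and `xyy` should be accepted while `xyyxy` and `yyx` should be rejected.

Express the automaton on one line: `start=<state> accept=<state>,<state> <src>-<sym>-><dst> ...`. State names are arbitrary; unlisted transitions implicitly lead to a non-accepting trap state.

start=s0 accept=s0,s1,s2 s0-x->s0 s0-y->s1 s1-x->s0 s1-y->s2 s2-x->s3 s2-y->s2 s3-x->s3 s3-y->s3

Track partial matches of the forbidden pattern `yyx`. State s3 is a dead state reached once `yyx` has occurred; every other state accepts. s0 means no part of `yyx` is currently matched.
4 states suffice.
        x   y  
>* s0   s0  s1 
 * s1   s0  s2 
 * s2   s3  s2 
   s3   s3  s3 
(> = start, * = accepting)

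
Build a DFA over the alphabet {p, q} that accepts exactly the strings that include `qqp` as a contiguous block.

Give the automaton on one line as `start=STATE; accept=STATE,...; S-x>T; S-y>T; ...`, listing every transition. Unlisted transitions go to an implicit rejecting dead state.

Track how much of `qqp` has been matched so far: state A is no progress, D is the absorbing accept state reached once `qqp` has occurred. Intermediate states record partial matches; on a mismatch, fall back to the longest reusable overlap.
A 4-state machine:
       p  q 
>  A   A  B 
   B   A  C 
   C   D  C 
 * D   D  D 
(> = start, * = accepting)

start=A; accept=D; A-p>A; A-q>B; B-p>A; B-q>C; C-p>D; C-q>C; D-p>D; D-q>D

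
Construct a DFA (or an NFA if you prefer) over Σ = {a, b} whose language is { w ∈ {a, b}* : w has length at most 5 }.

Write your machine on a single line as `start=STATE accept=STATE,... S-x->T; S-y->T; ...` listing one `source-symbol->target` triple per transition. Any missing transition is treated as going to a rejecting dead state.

start=q0; accept=q0,q1,q2,q3,q4,q5; q0-a->q1; q0-b->q1; q1-a->q2; q1-b->q2; q2-a->q3; q2-b->q3; q3-a->q4; q3-b->q4; q4-a->q5; q4-b->q5; q5-a->q6; q5-b->q6; q6-a->q6; q6-b->q6

We only need to distinguish lengths 0, 1, …, 5, and '>5'. Chain q0 → q1 → q2 → q3 → q4 → q5 → q6 on every symbol, with q6 looping. Accepting states: {q0, q1, q2, q3, q4, q5}.
        a   b  
>* q0   q1  q1 
 * q1   q2  q2 
 * q2   q3  q3 
 * q3   q4  q4 
 * q4   q5  q5 
 * q5   q6  q6 
   q6   q6  q6 
(> = start, * = accepting)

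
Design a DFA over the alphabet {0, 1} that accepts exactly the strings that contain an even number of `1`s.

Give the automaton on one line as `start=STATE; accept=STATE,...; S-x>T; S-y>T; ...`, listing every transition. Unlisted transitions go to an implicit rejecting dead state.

start=q0; accept=q0; q0-0>q0; q0-1>q1; q1-0>q1; q1-1>q0

Keep the running count of `1`s modulo 2: each `1` advances along the cycle q0 → q1 → q0 while other symbols loop. Accept at q0.
A 2-state machine:
        0   1  
>* q0   q0  q1 
   q1   q1  q0 
(> = start, * = accepting)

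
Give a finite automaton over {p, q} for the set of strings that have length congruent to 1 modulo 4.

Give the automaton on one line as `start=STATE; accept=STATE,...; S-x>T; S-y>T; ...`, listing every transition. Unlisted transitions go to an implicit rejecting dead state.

Count input length modulo 4: every symbol advances one step around the cycle A → B → C → D → A. Accept at B.
4 states suffice.
       p  q 
>  A   B  B 
 * B   C  C 
   C   D  D 
   D   A  A 
(> = start, * = accepting)

start=A; accept=B; A-p>B; A-q>B; B-p>C; B-q>C; C-p>D; C-q>D; D-p>A; D-q>A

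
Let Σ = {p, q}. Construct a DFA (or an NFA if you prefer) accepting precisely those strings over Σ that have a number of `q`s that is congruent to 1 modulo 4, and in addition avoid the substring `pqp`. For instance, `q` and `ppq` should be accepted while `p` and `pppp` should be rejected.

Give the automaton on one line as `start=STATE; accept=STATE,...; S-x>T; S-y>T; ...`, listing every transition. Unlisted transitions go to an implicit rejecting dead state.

Handle the two conditions separately and then intersect. One (4 states) tracks the count of `q`s modulo 4; the other (4 states) tracks partial matches of the forbidden pattern `pqp`. Each combined state is a pair, one component from each; accept when both components accept.
A 16-state machine:
          p    q  
>  S0     S1   S2 
   S1     S1   S3 
 * S2     S4   S5 
 * S3     S6   S5 
 * S4     S4   S7 
   S5     S8   S9 
   S6     S6  S10 
   S7    S10   S9 
   S8     S8  S11 
   S9    S12   S0 
   S10   S10  S13 
   S11   S13   S0 
   S12   S12  S14 
   S13   S13  S15 
   S14   S15   S2 
   S15   S15   S6 
(> = start, * = accepting)

start=S0; accept=S2,S3,S4; S0-p>S1; S0-q>S2; S1-p>S1; S1-q>S3; S2-p>S4; S2-q>S5; S3-p>S6; S3-q>S5; S4-p>S4; S4-q>S7; S5-p>S8; S5-q>S9; S6-p>S6; S6-q>S10; S7-p>S10; S7-q>S9; S8-p>S8; S8-q>S11; S9-p>S12; S9-q>S0; S10-p>S10; S10-q>S13; S11-p>S13; S11-q>S0; S12-p>S12; S12-q>S14; S13-p>S13; S13-q>S15; S14-p>S15; S14-q>S2; S15-p>S15; S15-q>S6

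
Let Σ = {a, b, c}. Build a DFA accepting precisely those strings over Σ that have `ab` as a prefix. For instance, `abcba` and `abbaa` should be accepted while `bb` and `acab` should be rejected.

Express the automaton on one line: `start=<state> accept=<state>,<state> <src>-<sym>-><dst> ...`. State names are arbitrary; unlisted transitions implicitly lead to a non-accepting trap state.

Walk along `ab` while the input agrees: from q0 take `a` to q1, and so on. Any deviation drops to the rejecting sink q3. Once q2 is reached the prefix is confirmed and every continuation is accepted.
        a   b   c  
>  q0   q1  q3  q3 
   q1   q3  q2  q3 
 * q2   q2  q2  q2 
   q3   q3  q3  q3 
(> = start, * = accepting)

start=q0 accept=q2 q0-a->q1 q0-b->q3 q0-c->q3 q1-a->q3 q1-b->q2 q1-c->q3 q2-a->q2 q2-b->q2 q2-c->q2 q3-a->q3 q3-b->q3 q3-c->q3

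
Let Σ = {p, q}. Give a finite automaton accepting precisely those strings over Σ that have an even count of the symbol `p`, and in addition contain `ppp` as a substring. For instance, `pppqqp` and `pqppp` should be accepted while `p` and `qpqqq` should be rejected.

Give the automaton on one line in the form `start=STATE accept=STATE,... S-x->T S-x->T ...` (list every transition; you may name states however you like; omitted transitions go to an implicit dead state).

Handle the two conditions separately and then intersect. The first has 2 states tracking the count of `p`s modulo 2; the second has 4 states tracking whether and how much of `ppp` has been seen. A product state is a pair (one from each), accepting exactly when both do.
        p   q  
>  S0   S1  S0 
   S1   S2  S3 
   S2   S4  S0 
   S3   S5  S3 
   S4   S6  S4 
   S5   S7  S0 
 * S6   S4  S6 
   S7   S6  S3 
(> = start, * = accepting)

start=S0 accept=S6 S0-p->S1 S0-q->S0 S1-p->S2 S1-q->S3 S2-p->S4 S2-q->S0 S3-p->S5 S3-q->S3 S4-p->S6 S4-q->S4 S5-p->S7 S5-q->S0 S6-p->S4 S6-q->S6 S7-p->S6 S7-q->S3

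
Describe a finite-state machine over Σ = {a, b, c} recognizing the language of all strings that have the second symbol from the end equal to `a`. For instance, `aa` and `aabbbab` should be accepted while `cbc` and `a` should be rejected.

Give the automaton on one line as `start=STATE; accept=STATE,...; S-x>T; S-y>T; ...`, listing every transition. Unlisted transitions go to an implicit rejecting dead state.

Because acceptance depends on a position counted from the end, the machine has to buffer the most recent 2 symbols. Make each state the string of the last up-to-2 symbols read; on input `x` shift the window left and append `x`. Accept when the buffered window has length 2 and begins with `a`.
13 states suffice.
          a    b    c  
>  S0     S1   S2   S3 
   S1     S4   S5   S6 
   S2     S7   S8   S9 
   S3    S10  S11  S12 
 * S4     S4   S5   S6 
 * S5     S7   S8   S9 
 * S6    S10  S11  S12 
   S7     S4   S5   S6 
   S8     S7   S8   S9 
   S9    S10  S11  S12 
   S10    S4   S5   S6 
   S11    S7   S8   S9 
   S12   S10  S11  S12 
(> = start, * = accepting)

start=S0; accept=S4,S5,S6; S0-a>S1; S0-b>S2; S0-c>S3; S1-a>S4; S1-b>S5; S1-c>S6; S2-a>S7; S2-b>S8; S2-c>S9; S3-a>S10; S3-b>S11; S3-c>S12; S4-a>S4; S4-b>S5; S4-c>S6; S5-a>S7; S5-b>S8; S5-c>S9; S6-a>S10; S6-b>S11; S6-c>S12; S7-a>S4; S7-b>S5; S7-c>S6; S8-a>S7; S8-b>S8; S8-c>S9; S9-a>S10; S9-b>S11; S9-c>S12; S10-a>S4; S10-b>S5; S10-c>S6; S11-a>S7; S11-b>S8; S11-c>S9; S12-a>S10; S12-b>S11; S12-c>S12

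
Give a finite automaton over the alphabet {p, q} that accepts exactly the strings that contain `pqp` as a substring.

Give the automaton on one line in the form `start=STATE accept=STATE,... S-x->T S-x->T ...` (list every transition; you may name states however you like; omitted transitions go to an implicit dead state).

Track how much of `pqp` has been matched so far: state s0 is no progress, s3 is the absorbing accept state reached once `pqp` has occurred. Intermediate states record partial matches; on a mismatch, fall back to the longest reusable overlap.
With 4 states:
        p   q  
>  s0   s1  s0 
   s1   s1  s2 
   s2   s3  s0 
 * s3   s3  s3 
(> = start, * = accepting)

start=s0 accept=s3 s0-p->s1 s0-q->s0 s1-p->s1 s1-q->s2 s2-p->s3 s2-q->s0 s3-p->s3 s3-q->s3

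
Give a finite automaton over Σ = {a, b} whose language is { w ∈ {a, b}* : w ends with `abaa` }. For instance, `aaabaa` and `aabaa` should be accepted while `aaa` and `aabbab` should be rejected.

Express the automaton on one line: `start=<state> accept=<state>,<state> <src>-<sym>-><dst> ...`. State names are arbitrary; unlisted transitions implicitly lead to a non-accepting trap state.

start=S0 accept=S4 S0-a->S1 S0-b->S0 S1-a->S1 S1-b->S2 S2-a->S3 S2-b->S0 S3-a->S4 S3-b->S2 S4-a->S1 S4-b->S2

Remember how much of `abaa` the current input suffix matches. State S0 means no match yet; S1 means the last symbol is `a`; S2 means the last 2 symbols are `ab`; S3 means the last 3 symbols are `aba`; S4 means the last 4 symbols are `abaa`. Only S4 accepts. On a mismatch, fall back to the longest proper suffix that is still a prefix of `abaa`.
        a   b  
>  S0   S1  S0 
   S1   S1  S2 
   S2   S3  S0 
   S3   S4  S2 
 * S4   S1  S2 
(> = start, * = accepting)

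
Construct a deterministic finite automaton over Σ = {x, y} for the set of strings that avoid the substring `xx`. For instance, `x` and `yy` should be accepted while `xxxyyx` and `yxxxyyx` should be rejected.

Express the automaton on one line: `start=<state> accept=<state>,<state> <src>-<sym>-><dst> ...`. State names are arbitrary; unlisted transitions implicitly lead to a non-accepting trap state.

Track partial matches of the forbidden pattern `xx`. State q2 is a dead state reached once `xx` has occurred; every other state accepts. q0 means no part of `xx` is currently matched.
3 states suffice.
        x   y  
>* q0   q1  q0 
 * q1   q2  q0 
   q2   q2  q2 
(> = start, * = accepting)

start=q0 accept=q0,q1 q0-x->q1 q0-y->q0 q1-x->q2 q1-y->q0 q2-x->q2 q2-y->q2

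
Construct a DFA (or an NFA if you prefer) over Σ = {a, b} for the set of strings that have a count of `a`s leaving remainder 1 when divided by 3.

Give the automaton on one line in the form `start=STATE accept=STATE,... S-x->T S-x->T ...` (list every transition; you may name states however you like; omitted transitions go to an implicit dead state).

start=S0 accept=S1 S0-a->S1 S0-b->S0 S1-a->S2 S1-b->S1 S2-a->S0 S2-b->S2

Keep the running count of `a`s modulo 3: each `a` advances along the cycle S0 → S1 → S2 → S0 while other symbols loop. Accept at S1.
        a   b  
>  S0   S1  S0 
 * S1   S2  S1 
   S2   S0  S2 
(> = start, * = accepting)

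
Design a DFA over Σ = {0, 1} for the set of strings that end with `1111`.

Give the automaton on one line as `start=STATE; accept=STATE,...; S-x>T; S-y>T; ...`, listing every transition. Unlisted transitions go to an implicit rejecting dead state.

start=A; accept=E; A-0>A; A-1>B; B-0>A; B-1>C; C-0>A; C-1>D; D-0>A; D-1>E; E-0>A; E-1>E

Let each state record the length of the longest suffix of the input read so far that is also a prefix of `1111`. B means the last symbol is `1`; C means the last 2 symbols are `11`; D means the last 3 symbols are `111`; E means the last 4 symbols are `1111`. Accept only at E, where the string currently ends in `1111`.
A 5-state machine:
       0  1 
>  A   A  B 
   B   A  C 
   C   A  D 
   D   A  E 
 * E   A  E 
(> = start, * = accepting)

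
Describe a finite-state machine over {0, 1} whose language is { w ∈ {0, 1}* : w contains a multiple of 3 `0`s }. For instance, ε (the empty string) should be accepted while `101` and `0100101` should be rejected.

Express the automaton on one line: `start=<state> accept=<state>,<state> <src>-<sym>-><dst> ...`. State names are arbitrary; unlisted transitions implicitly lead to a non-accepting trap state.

start=A accept=A A-0->B A-1->A B-0->C B-1->B C-0->A C-1->C

Keep the running count of `0`s modulo 3: each `0` advances along the cycle A → B → C → A while other symbols loop. Accept at A.
3 states suffice.
       0  1 
>* A   B  A 
   B   C  B 
   C   A  C 
(> = start, * = accepting)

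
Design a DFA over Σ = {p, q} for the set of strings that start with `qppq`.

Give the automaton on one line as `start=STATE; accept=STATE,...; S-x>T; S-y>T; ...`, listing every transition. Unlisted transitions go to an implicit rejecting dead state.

start=S0; accept=S4; S0-p>S5; S0-q>S1; S1-p>S2; S1-q>S5; S2-p>S3; S2-q>S5; S3-p>S5; S3-q>S4; S4-p>S4; S4-q>S4; S5-p>S5; S5-q>S5

Check the first 4 symbols one by one: S0 through S3 record how many have matched `qppq` so far; any wrong symbol goes to the dead state S5. After all 4 match we enter the accepting sink S4.
6 states suffice.
        p   q  
>  S0   S5  S1 
   S1   S2  S5 
   S2   S3  S5 
   S3   S5  S4 
 * S4   S4  S4 
   S5   S5  S5 
(> = start, * = accepting)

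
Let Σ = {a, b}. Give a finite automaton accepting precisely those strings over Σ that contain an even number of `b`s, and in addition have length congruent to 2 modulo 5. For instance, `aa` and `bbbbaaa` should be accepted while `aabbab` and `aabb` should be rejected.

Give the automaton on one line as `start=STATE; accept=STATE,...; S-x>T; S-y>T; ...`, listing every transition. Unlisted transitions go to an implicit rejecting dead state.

start=q0; accept=q3; q0-a>q1; q0-b>q2; q1-a>q3; q1-b>q4; q2-a>q4; q2-b>q3; q3-a>q5; q3-b>q6; q4-a>q6; q4-b>q5; q5-a>q7; q5-b>q8; q6-a>q8; q6-b>q7; q7-a>q0; q7-b>q9; q8-a>q9; q8-b>q0; q9-a>q2; q9-b>q1

Handle the two conditions separately and then intersect. One (2 states) tracks the count of `b`s modulo 2; the other (5 states) tracks the input length modulo 5. Each combined state is a pair, one component from each; accept when both components accept.
        a   b  
>  q0   q1  q2 
   q1   q3  q4 
   q2   q4  q3 
 * q3   q5  q6 
   q4   q6  q5 
   q5   q7  q8 
   q6   q8  q7 
   q7   q0  q9 
   q8   q9  q0 
   q9   q2  q1 
(> = start, * = accepting)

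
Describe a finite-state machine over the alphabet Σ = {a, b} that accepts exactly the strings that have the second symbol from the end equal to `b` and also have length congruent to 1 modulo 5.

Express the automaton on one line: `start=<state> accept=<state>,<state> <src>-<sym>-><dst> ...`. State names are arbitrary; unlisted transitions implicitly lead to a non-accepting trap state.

Handle the two conditions separately and then intersect. One (7 states) tracks the last 2 symbols read; the other (5 states) tracks the input length modulo 5. Each combined state is a pair, one component from each; accept when both components accept. Minimizing collapses redundant product states.
A 7-state machine:
        a   b  
>  q0   q1  q1 
   q1   q2  q2 
   q2   q3  q3 
   q3   q4  q4 
   q4   q0  q5 
   q5   q6  q6 
 * q6   q2  q2 
(> = start, * = accepting)

start=q0 accept=q6 q0-a->q1 q0-b->q1 q1-a->q2 q1-b->q2 q2-a->q3 q2-b->q3 q3-a->q4 q3-b->q4 q4-a->q0 q4-b->q5 q5-a->q6 q5-b->q6 q6-a->q2 q6-b->q2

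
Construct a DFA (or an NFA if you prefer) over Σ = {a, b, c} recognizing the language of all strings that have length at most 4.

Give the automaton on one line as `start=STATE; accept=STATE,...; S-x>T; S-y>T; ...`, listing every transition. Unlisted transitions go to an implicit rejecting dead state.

start=s0; accept=s0,s1,s2,s3,s4; s0-a>s1; s0-b>s1; s0-c>s1; s1-a>s2; s1-b>s2; s1-c>s2; s2-a>s3; s2-b>s3; s2-c>s3; s3-a>s4; s3-b>s4; s3-c>s4; s4-a>s5; s4-b>s5; s4-c>s5; s5-a>s5; s5-b>s5; s5-c>s5

We only need to distinguish lengths 0, 1, …, 4, and '>4'. Chain s0 → s1 → s2 → s3 → s4 → s5 on every symbol, with s5 looping. Accepting states: {s0, s1, s2, s3, s4}.
With 6 states:
        a   b   c  
>* s0   s1  s1  s1 
 * s1   s2  s2  s2 
 * s2   s3  s3  s3 
 * s3   s4  s4  s4 
 * s4   s5  s5  s5 
   s5   s5  s5  s5 
(> = start, * = accepting)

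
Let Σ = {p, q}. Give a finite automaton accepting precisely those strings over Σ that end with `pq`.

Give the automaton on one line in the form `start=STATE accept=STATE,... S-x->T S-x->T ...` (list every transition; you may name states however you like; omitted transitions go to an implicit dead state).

Remember how much of `pq` the current input suffix matches. State s0 means no match yet; s1 means the last symbol is `p`; s2 means the last 2 symbols are `pq`. Only s2 accepts. On a mismatch, fall back to the longest proper suffix that is still a prefix of `pq`.
3 states suffice.
        p   q  
>  s0   s1  s0 
   s1   s1  s2 
 * s2   s1  s0 
(> = start, * = accepting)

start=s0 accept=s2 s0-p->s1 s0-q->s0 s1-p->s1 s1-q->s2 s2-p->s1 s2-q->s0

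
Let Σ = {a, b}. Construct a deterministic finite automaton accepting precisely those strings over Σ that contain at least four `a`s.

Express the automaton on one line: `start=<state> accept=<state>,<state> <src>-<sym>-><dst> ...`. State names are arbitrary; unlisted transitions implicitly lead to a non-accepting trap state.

start=s0 accept=s4,s5 s0-a->s1 s0-b->s0 s1-a->s2 s1-b->s1 s2-a->s3 s2-b->s2 s3-a->s4 s3-b->s3 s4-a->s5 s4-b->s4 s5-a->s5 s5-b->s5

Count `a`s, saturating at 5: states s0 through s4 mean 0 through 4 `a`s seen; s5 means more than 4. Each `a` increments (capped at s5); other symbols loop. Accept from {s4, s5}.
6 states suffice.
        a   b  
>  s0   s1  s0 
   s1   s2  s1 
   s2   s3  s2 
   s3   s4  s3 
 * s4   s5  s4 
 * s5   s5  s5 
(> = start, * = accepting)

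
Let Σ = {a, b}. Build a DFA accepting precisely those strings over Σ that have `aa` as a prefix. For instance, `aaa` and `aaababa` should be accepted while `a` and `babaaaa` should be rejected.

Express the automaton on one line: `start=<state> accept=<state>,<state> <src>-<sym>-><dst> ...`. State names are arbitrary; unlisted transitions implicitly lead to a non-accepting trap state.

start=s0 accept=s2 s0-a->s1 s0-b->s3 s1-a->s2 s1-b->s3 s2-a->s2 s2-b->s2 s3-a->s3 s3-b->s3

Check the first 2 symbols one by one: s0 through s1 record how many have matched `aa` so far; any wrong symbol goes to the dead state s3. After all 2 match we enter the accepting sink s2.
4 states suffice.
        a   b  
>  s0   s1  s3 
   s1   s2  s3 
 * s2   s2  s2 
   s3   s3  s3 
(> = start, * = accepting)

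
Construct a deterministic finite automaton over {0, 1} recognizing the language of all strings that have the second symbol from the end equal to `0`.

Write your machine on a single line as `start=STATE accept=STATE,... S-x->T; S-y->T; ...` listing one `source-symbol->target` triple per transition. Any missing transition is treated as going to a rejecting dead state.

Because acceptance depends on a position counted from the end, the machine has to buffer the most recent 2 symbols. Make each state the string of the last up-to-2 symbols read; on input `x` shift the window left and append `x`. Accept when the buffered window has length 2 and begins with `0`.
        0   1  
>  q0   q1  q2 
   q1   q3  q4 
   q2   q5  q6 
 * q3   q3  q4 
 * q4   q5  q6 
   q5   q3  q4 
   q6   q5  q6 
(> = start, * = accepting)

start=q0; accept=q3,q4; q0-0->q1; q0-1->q2; q1-0->q3; q1-1->q4; q2-0->q5; q2-1->q6; q3-0->q3; q3-1->q4; q4-0->q5; q4-1->q6; q5-0->q3; q5-1->q4; q6-0->q5; q6-1->q6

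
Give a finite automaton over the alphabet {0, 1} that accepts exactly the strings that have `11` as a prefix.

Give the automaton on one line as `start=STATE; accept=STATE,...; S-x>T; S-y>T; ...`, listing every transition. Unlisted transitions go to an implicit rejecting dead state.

start=S0; accept=S2; S0-0>S3; S0-1>S1; S1-0>S3; S1-1>S2; S2-0>S2; S2-1>S2; S3-0>S3; S3-1>S3

Walk along `11` while the input agrees: from S0 take `1` to S1, and so on. Any deviation drops to the rejecting sink S3. Once S2 is reached the prefix is confirmed and every continuation is accepted.
With 4 states:
        0   1  
>  S0   S3  S1 
   S1   S3  S2 
 * S2   S2  S2 
   S3   S3  S3 
(> = start, * = accepting)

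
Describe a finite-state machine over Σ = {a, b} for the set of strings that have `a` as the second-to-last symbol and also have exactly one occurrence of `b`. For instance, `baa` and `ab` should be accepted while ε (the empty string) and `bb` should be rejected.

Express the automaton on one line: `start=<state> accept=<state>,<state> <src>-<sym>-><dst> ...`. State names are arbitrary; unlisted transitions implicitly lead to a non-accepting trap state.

start=q0 accept=q3,q6 q0-a->q1 q0-b->q2 q1-a->q1 q1-b->q3 q2-a->q4 q2-b->q5 q3-a->q4 q3-b->q5 q4-a->q6 q4-b->q5 q5-a->q5 q5-b->q5 q6-a->q6 q6-b->q5

Handle the two conditions separately and then intersect. The first has 7 states tracking the last 2 symbols read; the second has 3 states tracking the count of `b`s, saturating at 2. A product state is a pair (one from each), accepting exactly when both do. After merging equivalent states the machine shrinks.
A 7-state machine:
        a   b  
>  q0   q1  q2 
   q1   q1  q3 
   q2   q4  q5 
 * q3   q4  q5 
   q4   q6  q5 
   q5   q5  q5 
 * q6   q6  q5 
(> = start, * = accepting)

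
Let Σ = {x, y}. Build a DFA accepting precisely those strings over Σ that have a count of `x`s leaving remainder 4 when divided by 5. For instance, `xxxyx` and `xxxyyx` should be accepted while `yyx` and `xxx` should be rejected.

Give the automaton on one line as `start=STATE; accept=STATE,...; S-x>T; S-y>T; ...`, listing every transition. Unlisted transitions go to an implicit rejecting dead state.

Keep the running count of `x`s modulo 5: each `x` advances along the cycle S0 → S1 → S2 → S3 → S4 → S0 while other symbols loop. Accept at S4.
5 states suffice.
        x   y  
>  S0   S1  S0 
   S1   S2  S1 
   S2   S3  S2 
   S3   S4  S3 
 * S4   S0  S4 
(> = start, * = accepting)

start=S0; accept=S4; S0-x>S1; S0-y>S0; S1-x>S2; S1-y>S1; S2-x>S3; S2-y>S2; S3-x>S4; S3-y>S3; S4-x>S0; S4-y>S4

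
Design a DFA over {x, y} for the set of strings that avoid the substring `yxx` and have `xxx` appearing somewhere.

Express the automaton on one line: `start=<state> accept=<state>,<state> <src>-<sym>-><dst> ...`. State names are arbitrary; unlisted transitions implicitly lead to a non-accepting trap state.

start=s0 accept=s5,s7,s10 s0-x->s1 s0-y->s2 s1-x->s3 s1-y->s2 s2-x->s4 s2-y->s2 s3-x->s5 s3-y->s2 s4-x->s6 s4-y->s2 s5-x->s5 s5-y->s7 s6-x->s8 s6-y->s9 s7-x->s10 s7-y->s7 s8-x->s8 s8-y->s8 s9-x->s11 s9-y->s9 s10-x->s8 s10-y->s7 s11-x->s6 s11-y->s9

Build one automaton per condition and run them in lockstep. The first has 4 states tracking partial matches of the forbidden pattern `yxx`; the second has 4 states tracking whether and how much of `xxx` has been seen. A product state is a pair (one from each), accepting exactly when both do.
          x    y  
>  s0     s1   s2 
   s1     s3   s2 
   s2     s4   s2 
   s3     s5   s2 
   s4     s6   s2 
 * s5     s5   s7 
   s6     s8   s9 
 * s7    s10   s7 
   s8     s8   s8 
   s9    s11   s9 
 * s10    s8   s7 
   s11    s6   s9 
(> = start, * = accepting)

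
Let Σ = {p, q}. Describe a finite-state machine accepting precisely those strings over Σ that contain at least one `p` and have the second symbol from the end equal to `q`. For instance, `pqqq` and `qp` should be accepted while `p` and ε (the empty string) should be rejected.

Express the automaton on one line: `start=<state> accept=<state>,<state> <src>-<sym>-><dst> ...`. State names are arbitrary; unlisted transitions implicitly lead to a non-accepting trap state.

Handle the two conditions separately and then intersect. The first has 3 states tracking the count of `p`s, saturating at 2; the second has 7 states tracking the last 2 symbols read. A product state is a pair (one from each), accepting exactly when both do.
With 11 states:
          p    q  
>  S0     S1   S2 
   S1     S3   S4 
   S2     S5   S6 
   S3     S3   S7 
   S4     S8   S9 
 * S5     S3   S4 
   S6     S5   S6 
   S7     S8  S10 
 * S8     S3   S7 
 * S9     S8   S9 
 * S10    S8  S10 
(> = start, * = accepting)

start=S0 accept=S5,S8,S9,S10 S0-p->S1 S0-q->S2 S1-p->S3 S1-q->S4 S2-p->S5 S2-q->S6 S3-p->S3 S3-q->S7 S4-p->S8 S4-q->S9 S5-p->S3 S5-q->S4 S6-p->S5 S6-q->S6 S7-p->S8 S7-q->S10 S8-p->S3 S8-q->S7 S9-p->S8 S9-q->S9 S10-p->S8 S10-q->S10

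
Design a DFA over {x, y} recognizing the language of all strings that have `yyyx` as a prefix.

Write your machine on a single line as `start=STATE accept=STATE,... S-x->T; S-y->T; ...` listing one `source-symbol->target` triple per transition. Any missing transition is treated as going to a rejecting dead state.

Check the first 4 symbols one by one: q0 through q3 record how many have matched `yyyx` so far; any wrong symbol goes to the dead state q5. After all 4 match we enter the accepting sink q4.
6 states suffice.
        x   y  
>  q0   q5  q1 
   q1   q5  q2 
   q2   q5  q3 
   q3   q4  q5 
 * q4   q4  q4 
   q5   q5  q5 
(> = start, * = accepting)

start=q0; accept=q4; q0-x->q5; q0-y->q1; q1-x->q5; q1-y->q2; q2-x->q5; q2-y->q3; q3-x->q4; q3-y->q5; q4-x->q4; q4-y->q4; q5-x->q5; q5-y->q5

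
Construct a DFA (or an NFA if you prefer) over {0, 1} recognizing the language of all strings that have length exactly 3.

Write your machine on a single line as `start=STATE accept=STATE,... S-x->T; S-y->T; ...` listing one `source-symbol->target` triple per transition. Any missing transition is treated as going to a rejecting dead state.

start=q0; accept=q3; q0-0->q1; q0-1->q1; q1-0->q2; q1-1->q2; q2-0->q3; q2-1->q3; q3-0->q4; q3-1->q4; q4-0->q4; q4-1->q4

We only need to distinguish lengths 0, 1, …, 3, and '>3'. Chain q0 → q1 → q2 → q3 → q4 on every symbol, with q4 looping. Accepting states: {q3}.
A 5-state machine:
        0   1  
>  q0   q1  q1 
   q1   q2  q2 
   q2   q3  q3 
 * q3   q4  q4 
   q4   q4  q4 
(> = start, * = accepting)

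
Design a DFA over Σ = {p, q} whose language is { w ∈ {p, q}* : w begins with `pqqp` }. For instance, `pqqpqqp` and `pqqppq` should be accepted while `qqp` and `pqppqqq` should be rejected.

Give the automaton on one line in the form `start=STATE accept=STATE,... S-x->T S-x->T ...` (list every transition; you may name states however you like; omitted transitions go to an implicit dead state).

Check the first 4 symbols one by one: S0 through S3 record how many have matched `pqqp` so far; any wrong symbol goes to the dead state S5. After all 4 match we enter the accepting sink S4.
A 6-state machine:
        p   q  
>  S0   S1  S5 
   S1   S5  S2 
   S2   S5  S3 
   S3   S4  S5 
 * S4   S4  S4 
   S5   S5  S5 
(> = start, * = accepting)

start=S0 accept=S4 S0-p->S1 S0-q->S5 S1-p->S5 S1-q->S2 S2-p->S5 S2-q->S3 S3-p->S4 S3-q->S5 S4-p->S4 S4-q->S4 S5-p->S5 S5-q->S5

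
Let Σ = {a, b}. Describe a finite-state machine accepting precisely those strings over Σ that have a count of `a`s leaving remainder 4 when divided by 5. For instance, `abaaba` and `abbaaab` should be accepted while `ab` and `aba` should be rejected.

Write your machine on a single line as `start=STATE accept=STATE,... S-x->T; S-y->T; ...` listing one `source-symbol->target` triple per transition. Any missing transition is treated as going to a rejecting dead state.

start=q0; accept=q4; q0-a->q1; q0-b->q0; q1-a->q2; q1-b->q1; q2-a->q3; q2-b->q2; q3-a->q4; q3-b->q3; q4-a->q0; q4-b->q4

The only thing that matters is how many `a`s have appeared, reduced mod 5. Use one state per residue: q0 for 0, …, q4 for 4. Reading `a` moves to the next residue; anything else stays put. q4 is accepting.
A 5-state machine:
        a   b  
>  q0   q1  q0 
   q1   q2  q1 
   q2   q3  q2 
   q3   q4  q3 
 * q4   q0  q4 
(> = start, * = accepting)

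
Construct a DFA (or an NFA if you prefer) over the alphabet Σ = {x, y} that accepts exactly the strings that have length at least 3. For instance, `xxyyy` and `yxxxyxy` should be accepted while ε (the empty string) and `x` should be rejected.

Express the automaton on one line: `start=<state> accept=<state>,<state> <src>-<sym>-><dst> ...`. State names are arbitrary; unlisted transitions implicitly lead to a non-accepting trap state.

We only need to distinguish lengths 0, 1, …, 3, and '>3'. Chain S0 → S1 → S2 → S3 → S4 on every symbol, with S4 looping. Accepting states: {S3, S4}.
        x   y  
>  S0   S1  S1 
   S1   S2  S2 
   S2   S3  S3 
 * S3   S4  S4 
 * S4   S4  S4 
(> = start, * = accepting)

start=S0 accept=S3,S4 S0-x->S1 S0-y->S1 S1-x->S2 S1-y->S2 S2-x->S3 S2-y->S3 S3-x->S4 S3-y->S4 S4-x->S4 S4-y->S4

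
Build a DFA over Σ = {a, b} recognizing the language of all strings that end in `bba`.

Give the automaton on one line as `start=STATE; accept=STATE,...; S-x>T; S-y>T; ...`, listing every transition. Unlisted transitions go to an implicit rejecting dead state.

start=q0; accept=q3; q0-a>q0; q0-b>q1; q1-a>q0; q1-b>q2; q2-a>q3; q2-b>q2; q3-a>q0; q3-b>q1

Let each state record the length of the longest suffix of the input read so far that is also a prefix of `bba`. q1 means the last symbol is `b`; q2 means the last 2 symbols are `bb`; q3 means the last 3 symbols are `bba`. Accept only at q3, where the string currently ends in `bba`.
A 4-state machine:
        a   b  
>  q0   q0  q1 
   q1   q0  q2 
   q2   q3  q2 
 * q3   q0  q1 
(> = start, * = accepting)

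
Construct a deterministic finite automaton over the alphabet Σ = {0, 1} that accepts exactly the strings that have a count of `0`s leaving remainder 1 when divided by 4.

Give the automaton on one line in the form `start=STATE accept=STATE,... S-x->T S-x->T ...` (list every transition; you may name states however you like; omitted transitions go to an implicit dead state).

The only thing that matters is how many `0`s have appeared, reduced mod 4. Use one state per residue: s0 for 0, …, s3 for 3. Reading `0` moves to the next residue; anything else stays put. s1 is accepting.
A 4-state machine:
        0   1  
>  s0   s1  s0 
 * s1   s2  s1 
   s2   s3  s2 
   s3   s0  s3 
(> = start, * = accepting)

start=s0 accept=s1 s0-0->s1 s0-1->s0 s1-0->s2 s1-1->s1 s2-0->s3 s2-1->s2 s3-0->s0 s3-1->s3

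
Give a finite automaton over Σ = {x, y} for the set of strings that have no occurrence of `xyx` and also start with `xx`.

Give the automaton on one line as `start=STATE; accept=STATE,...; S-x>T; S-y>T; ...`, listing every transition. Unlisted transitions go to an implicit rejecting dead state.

start=q0; accept=q3,q4,q5; q0-x>q1; q0-y>q2; q1-x>q3; q1-y>q2; q2-x>q2; q2-y>q2; q3-x>q3; q3-y>q4; q4-x>q2; q4-y>q5; q5-x>q3; q5-y>q5

Handle the two conditions separately and then intersect. One (4 states) tracks partial matches of the forbidden pattern `xyx`; the other (4 states) tracks whether the input so far still matches the prefix `xx`. Each combined state is a pair, one component from each; accept when both components accept. Equivalent product states are then merged.
        x   y  
>  q0   q1  q2 
   q1   q3  q2 
   q2   q2  q2 
 * q3   q3  q4 
 * q4   q2  q5 
 * q5   q3  q5 
(> = start, * = accepting)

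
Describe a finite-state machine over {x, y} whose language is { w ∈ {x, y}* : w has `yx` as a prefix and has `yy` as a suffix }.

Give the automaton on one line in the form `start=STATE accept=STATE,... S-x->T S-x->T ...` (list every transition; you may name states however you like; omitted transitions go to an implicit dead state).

Handle the two conditions separately and then intersect. The first has 4 states tracking whether the input so far still matches the prefix `yx`; the second has 3 states tracking how much of the suffix `yy` has currently been matched. A product state is a pair (one from each), accepting exactly when both do.
8 states suffice.
       x  y 
>  A   B  C 
   B   B  D 
   C   E  F 
   D   B  F 
   E   E  G 
   F   B  F 
   G   E  H 
 * H   E  H 
(> = start, * = accepting)

start=A accept=H A-x->B A-y->C B-x->B B-y->D C-x->E C-y->F D-x->B D-y->F E-x->E E-y->G F-x->B F-y->F G-x->E G-y->H H-x->E H-y->H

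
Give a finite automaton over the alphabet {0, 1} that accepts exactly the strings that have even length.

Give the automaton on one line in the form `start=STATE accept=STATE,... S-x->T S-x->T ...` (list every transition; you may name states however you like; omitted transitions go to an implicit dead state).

Count input length modulo 2: every symbol advances one step around the cycle s0 → s1 → s0. Accept at s0.
With 2 states:
        0   1  
>* s0   s1  s1 
   s1   s0  s0 
(> = start, * = accepting)

start=s0 accept=s0 s0-0->s1 s0-1->s1 s1-0->s0 s1-1->s0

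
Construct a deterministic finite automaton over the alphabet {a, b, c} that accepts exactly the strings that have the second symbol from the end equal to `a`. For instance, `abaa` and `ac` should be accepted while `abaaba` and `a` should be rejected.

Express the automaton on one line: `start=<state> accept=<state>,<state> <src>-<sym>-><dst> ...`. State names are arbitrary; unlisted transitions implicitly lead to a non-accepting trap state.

start=S0 accept=S4,S5,S6 S0-a->S1 S0-b->S2 S0-c->S3 S1-a->S4 S1-b->S5 S1-c->S6 S2-a->S7 S2-b->S8 S2-c->S9 S3-a->S10 S3-b->S11 S3-c->S12 S4-a->S4 S4-b->S5 S4-c->S6 S5-a->S7 S5-b->S8 S5-c->S9 S6-a->S10 S6-b->S11 S6-c->S12 S7-a->S4 S7-b->S5 S7-c->S6 S8-a->S7 S8-b->S8 S8-c->S9 S9-a->S10 S9-b->S11 S9-c->S12 S10-a->S4 S10-b->S5 S10-c->S6 S11-a->S7 S11-b->S8 S11-c->S9 S12-a->S10 S12-b->S11 S12-c->S12

Because acceptance depends on a position counted from the end, the machine has to buffer the most recent 2 symbols. Make each state the string of the last up-to-2 symbols read; on input `x` shift the window left and append `x`. Accept when the buffered window has length 2 and begins with `a`.
13 states suffice.
          a    b    c  
>  S0     S1   S2   S3 
   S1     S4   S5   S6 
   S2     S7   S8   S9 
   S3    S10  S11  S12 
 * S4     S4   S5   S6 
 * S5     S7   S8   S9 
 * S6    S10  S11  S12 
   S7     S4   S5   S6 
   S8     S7   S8   S9 
   S9    S10  S11  S12 
   S10    S4   S5   S6 
   S11    S7   S8   S9 
   S12   S10  S11  S12 
(> = start, * = accepting)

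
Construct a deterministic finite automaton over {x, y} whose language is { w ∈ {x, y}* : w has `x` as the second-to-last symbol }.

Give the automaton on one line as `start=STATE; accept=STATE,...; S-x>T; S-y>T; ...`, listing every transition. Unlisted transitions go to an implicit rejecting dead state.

A DFA must remember the last 2 symbols (since which symbol is second-to-last isn't known until the input ends). Use one state per possible window of the last ≤2 symbols; accept from those whose window starts with `x`.
        x   y  
>  q0   q1  q2 
   q1   q3  q4 
   q2   q5  q6 
 * q3   q3  q4 
 * q4   q5  q6 
   q5   q3  q4 
   q6   q5  q6 
(> = start, * = accepting)

start=q0; accept=q3,q4; q0-x>q1; q0-y>q2; q1-x>q3; q1-y>q4; q2-x>q5; q2-y>q6; q3-x>q3; q3-y>q4; q4-x>q5; q4-y>q6; q5-x>q3; q5-y>q4; q6-x>q5; q6-y>q6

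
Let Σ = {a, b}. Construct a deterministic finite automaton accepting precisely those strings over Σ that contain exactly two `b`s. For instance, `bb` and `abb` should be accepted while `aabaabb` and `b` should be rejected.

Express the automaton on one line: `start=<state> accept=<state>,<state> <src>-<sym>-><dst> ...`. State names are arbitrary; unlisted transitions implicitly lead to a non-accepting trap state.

Only the number of `b`s matters, and only up to 3. Make a chain S0 → S1 → S2 → S3 advanced by each `b` (with S3 absorbing); every other symbol self-loops. The accepting set is {S2}.
        a   b  
>  S0   S0  S1 
   S1   S1  S2 
 * S2   S2  S3 
   S3   S3  S3 
(> = start, * = accepting)

start=S0 accept=S2 S0-a->S0 S0-b->S1 S1-a->S1 S1-b->S2 S2-a->S2 S2-b->S3 S3-a->S3 S3-b->S3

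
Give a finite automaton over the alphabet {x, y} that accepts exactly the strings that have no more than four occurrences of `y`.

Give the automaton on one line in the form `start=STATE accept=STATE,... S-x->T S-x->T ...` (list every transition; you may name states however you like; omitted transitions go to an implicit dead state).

start=q0 accept=q0,q1,q2,q3,q4 q0-x->q0 q0-y->q1 q1-x->q1 q1-y->q2 q2-x->q2 q2-y->q3 q3-x->q3 q3-y->q4 q4-x->q4 q4-y->q5 q5-x->q5 q5-y->q5

Only the number of `y`s matters, and only up to 5. Make a chain q0 → q1 → q2 → q3 → q4 → q5 advanced by each `y` (with q5 absorbing); every other symbol self-loops. The accepting set is {q0, q1, q2, q3, q4}.
A 6-state machine:
        x   y  
>* q0   q0  q1 
 * q1   q1  q2 
 * q2   q2  q3 
 * q3   q3  q4 
 * q4   q4  q5 
   q5   q5  q5 
(> = start, * = accepting)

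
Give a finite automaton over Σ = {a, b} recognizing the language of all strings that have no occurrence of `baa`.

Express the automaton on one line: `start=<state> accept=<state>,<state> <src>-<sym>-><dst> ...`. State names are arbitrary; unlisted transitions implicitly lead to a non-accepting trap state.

start=s0 accept=s0,s1,s2 s0-a->s0 s0-b->s1 s1-a->s2 s1-b->s1 s2-a->s3 s2-b->s1 s3-a->s3 s3-b->s3

This is the complement of 'contains `baa`'. Use the same substring-matching states — s0 through s3 holding how much of `baa` has just been matched — but flip the accepting set: everything except the trap s3 accepts.
        a   b  
>* s0   s0  s1 
 * s1   s2  s1 
 * s2   s3  s1 
   s3   s3  s3 
(> = start, * = accepting)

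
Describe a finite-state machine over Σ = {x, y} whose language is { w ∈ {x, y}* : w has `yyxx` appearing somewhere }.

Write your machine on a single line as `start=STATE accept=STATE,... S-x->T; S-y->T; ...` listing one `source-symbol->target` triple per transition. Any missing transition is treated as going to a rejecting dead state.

start=S0; accept=S4; S0-x->S0; S0-y->S1; S1-x->S0; S1-y->S2; S2-x->S3; S2-y->S2; S3-x->S4; S3-y->S1; S4-x->S4; S4-y->S4

Track how much of `yyxx` has been matched so far: state S0 is no progress, S4 is the absorbing accept state reached once `yyxx` has occurred. Intermediate states record partial matches; on a mismatch, fall back to the longest reusable overlap.
With 5 states:
        x   y  
>  S0   S0  S1 
   S1   S0  S2 
   S2   S3  S2 
   S3   S4  S1 
 * S4   S4  S4 
(> = start, * = accepting)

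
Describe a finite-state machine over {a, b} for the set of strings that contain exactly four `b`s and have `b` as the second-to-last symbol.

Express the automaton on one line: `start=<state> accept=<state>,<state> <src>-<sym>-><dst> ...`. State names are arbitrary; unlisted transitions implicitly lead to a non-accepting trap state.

Handle the two conditions separately and then intersect. One (6 states) tracks the count of `b`s, saturating at 5; the other (7 states) tracks the last 2 symbols read. Each combined state is a pair, one component from each; accept when both components accept. Equivalent product states are then merged.
9 states suffice.
        a   b  
>  S0   S0  S1 
   S1   S1  S2 
   S2   S2  S3 
   S3   S4  S5 
   S4   S4  S6 
 * S5   S7  S8 
   S6   S7  S8 
 * S7   S8  S8 
   S8   S8  S8 
(> = start, * = accepting)

start=S0 accept=S5,S7 S0-a->S0 S0-b->S1 S1-a->S1 S1-b->S2 S2-a->S2 S2-b->S3 S3-a->S4 S3-b->S5 S4-a->S4 S4-b->S6 S5-a->S7 S5-b->S8 S6-a->S7 S6-b->S8 S7-a->S8 S7-b->S8 S8-a->S8 S8-b->S8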